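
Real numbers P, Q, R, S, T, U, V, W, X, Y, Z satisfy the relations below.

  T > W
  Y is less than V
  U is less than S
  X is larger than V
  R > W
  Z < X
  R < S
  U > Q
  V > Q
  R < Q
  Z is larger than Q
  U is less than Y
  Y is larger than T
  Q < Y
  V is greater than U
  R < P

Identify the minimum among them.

W

Chaining upward from W: directly above it, R, T; then Q, Y, S, P; then U, Z, V; then X.
That covers every other element, and nothing is given below W, so W is the minimum.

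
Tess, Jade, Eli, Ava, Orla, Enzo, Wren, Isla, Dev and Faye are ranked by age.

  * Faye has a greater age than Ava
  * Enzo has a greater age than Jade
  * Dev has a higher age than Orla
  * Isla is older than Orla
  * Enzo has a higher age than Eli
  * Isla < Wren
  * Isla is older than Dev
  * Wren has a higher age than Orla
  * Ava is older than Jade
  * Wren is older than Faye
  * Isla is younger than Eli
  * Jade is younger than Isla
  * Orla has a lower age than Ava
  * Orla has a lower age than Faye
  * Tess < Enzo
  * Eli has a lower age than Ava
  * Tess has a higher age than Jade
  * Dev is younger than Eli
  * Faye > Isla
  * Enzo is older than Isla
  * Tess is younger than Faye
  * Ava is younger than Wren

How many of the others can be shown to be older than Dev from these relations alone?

Directly above Dev: Isla, Eli.
One step further: Ava, Faye, Enzo, Wren (6 so far).
Nothing else is reachable above Dev; 6 in all.

6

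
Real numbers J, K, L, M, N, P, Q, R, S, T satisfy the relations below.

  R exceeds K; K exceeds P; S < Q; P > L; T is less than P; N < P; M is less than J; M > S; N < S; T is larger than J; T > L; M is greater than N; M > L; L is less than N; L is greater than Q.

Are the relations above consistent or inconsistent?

inconsistent

We have S < Q stated directly, yet also Q < L < N < S by chaining the others — so Q < S. Contradiction.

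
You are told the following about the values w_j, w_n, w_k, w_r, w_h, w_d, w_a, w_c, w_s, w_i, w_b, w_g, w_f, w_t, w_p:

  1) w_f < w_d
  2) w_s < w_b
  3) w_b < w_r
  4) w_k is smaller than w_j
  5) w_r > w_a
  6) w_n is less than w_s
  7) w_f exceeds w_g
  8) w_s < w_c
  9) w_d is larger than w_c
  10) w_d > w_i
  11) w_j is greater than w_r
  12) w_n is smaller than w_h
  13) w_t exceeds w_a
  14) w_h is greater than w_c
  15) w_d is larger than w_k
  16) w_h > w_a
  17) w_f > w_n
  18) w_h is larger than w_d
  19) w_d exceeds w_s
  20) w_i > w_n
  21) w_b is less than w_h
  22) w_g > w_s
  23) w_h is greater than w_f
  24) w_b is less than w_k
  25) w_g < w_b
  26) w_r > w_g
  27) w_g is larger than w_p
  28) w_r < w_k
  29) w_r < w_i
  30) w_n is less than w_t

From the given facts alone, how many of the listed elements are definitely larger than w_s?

The elements the relations force above w_s are w_g, w_b, w_r, w_k, w_i, w_c, w_f, w_d, w_h, w_j — no chain reaches any other.
That is 10.

10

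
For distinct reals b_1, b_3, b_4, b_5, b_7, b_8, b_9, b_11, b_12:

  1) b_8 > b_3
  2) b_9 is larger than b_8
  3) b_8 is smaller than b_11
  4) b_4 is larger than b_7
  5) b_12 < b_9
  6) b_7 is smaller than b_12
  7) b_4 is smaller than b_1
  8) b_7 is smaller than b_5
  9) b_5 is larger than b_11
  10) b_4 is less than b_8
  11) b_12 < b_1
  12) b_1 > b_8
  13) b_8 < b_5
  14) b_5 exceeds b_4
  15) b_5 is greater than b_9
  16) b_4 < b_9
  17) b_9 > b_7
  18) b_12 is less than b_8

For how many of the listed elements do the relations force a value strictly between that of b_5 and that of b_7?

5

Chaining upward from b_7 reaches: b_12, b_4, b_8, b_9, b_11, b_1.
Chaining downward from b_5 reaches: b_12, b_4, b_3, b_8, b_9, b_11.
Strictly between b_7 and b_5 are those in both lists: b_12, b_4, b_8, b_9, b_11 — 5 elements.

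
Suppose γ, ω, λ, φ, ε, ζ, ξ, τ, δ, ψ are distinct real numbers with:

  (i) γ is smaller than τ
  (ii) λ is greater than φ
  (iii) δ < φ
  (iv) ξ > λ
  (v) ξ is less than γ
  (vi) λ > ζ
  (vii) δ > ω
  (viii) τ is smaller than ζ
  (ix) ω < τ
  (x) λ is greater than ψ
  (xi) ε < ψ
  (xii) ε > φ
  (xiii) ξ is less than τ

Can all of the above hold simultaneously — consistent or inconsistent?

Chaining the given relations yields λ < ξ < γ < τ < ζ, so λ < ζ. But one relation states ζ < λ. These cannot both hold.

inconsistent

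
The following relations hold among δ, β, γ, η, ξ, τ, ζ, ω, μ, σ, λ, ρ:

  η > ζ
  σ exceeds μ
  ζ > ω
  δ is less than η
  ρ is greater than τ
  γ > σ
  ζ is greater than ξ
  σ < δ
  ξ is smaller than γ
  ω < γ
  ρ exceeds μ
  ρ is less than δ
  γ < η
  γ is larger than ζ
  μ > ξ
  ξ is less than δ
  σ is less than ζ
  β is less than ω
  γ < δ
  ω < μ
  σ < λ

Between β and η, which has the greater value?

η

β < ω < μ < σ < ζ < γ < δ < η, by transitivity through ω, μ, σ, ζ, γ, δ.
So β < η; η is the larger of the two.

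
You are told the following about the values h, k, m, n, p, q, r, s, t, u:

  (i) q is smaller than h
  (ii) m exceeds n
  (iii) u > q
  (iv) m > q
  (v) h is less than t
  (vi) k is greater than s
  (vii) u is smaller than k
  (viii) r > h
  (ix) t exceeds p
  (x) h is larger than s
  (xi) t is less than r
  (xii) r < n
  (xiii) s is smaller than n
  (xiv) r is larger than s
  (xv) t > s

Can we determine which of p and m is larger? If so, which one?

p < t and t < r give p < r.
Then r < n extends the chain to n.
Then n < m extends the chain to m.
So m is larger.

m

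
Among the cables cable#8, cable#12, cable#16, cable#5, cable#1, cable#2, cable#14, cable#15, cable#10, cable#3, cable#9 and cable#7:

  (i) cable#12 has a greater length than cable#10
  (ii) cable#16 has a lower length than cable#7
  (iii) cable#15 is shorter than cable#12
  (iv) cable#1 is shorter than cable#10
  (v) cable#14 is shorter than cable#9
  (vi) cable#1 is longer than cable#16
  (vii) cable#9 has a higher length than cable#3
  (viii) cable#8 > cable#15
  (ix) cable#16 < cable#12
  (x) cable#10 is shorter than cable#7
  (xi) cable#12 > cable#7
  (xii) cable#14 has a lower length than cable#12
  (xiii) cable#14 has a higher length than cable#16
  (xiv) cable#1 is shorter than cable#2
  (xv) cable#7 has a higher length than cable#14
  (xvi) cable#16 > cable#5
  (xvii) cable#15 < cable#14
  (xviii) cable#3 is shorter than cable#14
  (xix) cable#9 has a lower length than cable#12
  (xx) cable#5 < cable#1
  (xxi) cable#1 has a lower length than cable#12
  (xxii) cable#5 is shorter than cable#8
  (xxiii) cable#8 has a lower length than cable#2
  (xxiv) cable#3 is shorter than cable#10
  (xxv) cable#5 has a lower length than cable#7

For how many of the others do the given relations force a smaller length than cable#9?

5

The elements the relations force below cable#9 are cable#5, cable#16, cable#15, cable#3, cable#14 — no chain reaches any other.
That is 5.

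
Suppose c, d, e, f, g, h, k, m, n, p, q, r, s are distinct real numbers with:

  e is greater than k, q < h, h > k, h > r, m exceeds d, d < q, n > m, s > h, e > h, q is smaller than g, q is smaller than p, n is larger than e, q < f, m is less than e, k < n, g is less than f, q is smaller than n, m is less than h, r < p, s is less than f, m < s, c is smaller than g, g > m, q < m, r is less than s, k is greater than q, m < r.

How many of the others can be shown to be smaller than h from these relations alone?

The elements the relations force below h are d, q, k, m, r — no chain reaches any other.
That is 5.

5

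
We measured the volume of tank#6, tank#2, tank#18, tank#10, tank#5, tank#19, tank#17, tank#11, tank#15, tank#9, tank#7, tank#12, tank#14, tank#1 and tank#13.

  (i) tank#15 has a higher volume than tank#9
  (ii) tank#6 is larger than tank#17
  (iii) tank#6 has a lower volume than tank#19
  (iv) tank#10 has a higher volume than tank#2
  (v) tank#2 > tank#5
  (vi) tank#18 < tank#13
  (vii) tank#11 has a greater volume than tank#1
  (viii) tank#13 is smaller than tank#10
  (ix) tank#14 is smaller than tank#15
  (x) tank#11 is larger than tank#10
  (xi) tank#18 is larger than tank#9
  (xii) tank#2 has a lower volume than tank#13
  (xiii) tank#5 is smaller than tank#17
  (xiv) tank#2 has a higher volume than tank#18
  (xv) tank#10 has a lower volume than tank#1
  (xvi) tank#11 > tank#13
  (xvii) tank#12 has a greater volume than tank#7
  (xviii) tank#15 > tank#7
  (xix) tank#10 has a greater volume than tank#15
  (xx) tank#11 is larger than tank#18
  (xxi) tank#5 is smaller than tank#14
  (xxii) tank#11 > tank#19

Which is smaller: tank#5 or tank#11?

Following the relations from tank#5: tank#5 < tank#14 < tank#15 < tank#10 < tank#1 < tank#11.
So tank#5 < tank#11; tank#5 is the smaller of the two.

tank#5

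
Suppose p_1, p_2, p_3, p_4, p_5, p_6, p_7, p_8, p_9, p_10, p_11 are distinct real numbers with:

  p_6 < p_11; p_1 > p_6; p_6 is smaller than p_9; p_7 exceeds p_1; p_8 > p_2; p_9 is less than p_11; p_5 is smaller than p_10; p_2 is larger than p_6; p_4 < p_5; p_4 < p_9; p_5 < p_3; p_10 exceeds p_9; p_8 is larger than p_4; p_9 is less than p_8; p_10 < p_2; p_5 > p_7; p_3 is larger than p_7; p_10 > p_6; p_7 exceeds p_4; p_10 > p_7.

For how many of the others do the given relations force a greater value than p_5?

4

Directly above p_5: p_10, p_3.
One step further: p_2 (3 so far).
One step further: p_8 (4 so far).
Nothing else is reachable above p_5; 4 in all.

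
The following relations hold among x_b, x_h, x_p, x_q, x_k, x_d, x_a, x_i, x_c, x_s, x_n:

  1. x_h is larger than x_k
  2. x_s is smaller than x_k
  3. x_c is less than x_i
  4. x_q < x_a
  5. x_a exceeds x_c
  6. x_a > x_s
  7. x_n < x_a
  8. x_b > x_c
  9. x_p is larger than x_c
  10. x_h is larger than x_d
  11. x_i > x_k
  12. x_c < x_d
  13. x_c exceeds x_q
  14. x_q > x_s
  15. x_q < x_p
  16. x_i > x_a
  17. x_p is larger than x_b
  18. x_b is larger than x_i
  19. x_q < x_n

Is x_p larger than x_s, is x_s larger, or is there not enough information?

Following the relations from x_s: x_s < x_k < x_i < x_b < x_p.
So x_p is larger.

x_p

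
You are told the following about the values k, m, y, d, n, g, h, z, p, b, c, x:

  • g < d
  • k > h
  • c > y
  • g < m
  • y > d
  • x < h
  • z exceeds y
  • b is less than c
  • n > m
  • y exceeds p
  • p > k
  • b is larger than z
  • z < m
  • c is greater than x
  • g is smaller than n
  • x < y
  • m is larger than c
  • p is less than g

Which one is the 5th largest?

Chaining the given pairs: x < h < k < p < g < d < y < z < b < c < m < n.
Counting 5 from the largest end gives z.

z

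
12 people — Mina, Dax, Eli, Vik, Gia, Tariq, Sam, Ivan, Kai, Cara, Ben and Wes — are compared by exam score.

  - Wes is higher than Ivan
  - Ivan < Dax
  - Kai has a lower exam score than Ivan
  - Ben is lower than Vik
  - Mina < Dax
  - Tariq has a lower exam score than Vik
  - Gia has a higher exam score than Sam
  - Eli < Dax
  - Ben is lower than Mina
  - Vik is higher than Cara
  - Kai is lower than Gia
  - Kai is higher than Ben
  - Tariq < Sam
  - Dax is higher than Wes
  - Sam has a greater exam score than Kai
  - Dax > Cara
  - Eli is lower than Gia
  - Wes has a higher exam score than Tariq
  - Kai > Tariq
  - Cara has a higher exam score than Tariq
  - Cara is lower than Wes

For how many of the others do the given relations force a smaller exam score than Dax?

The elements the relations force below Dax are Ben, Eli, Tariq, Kai, Cara, Ivan, Wes, Mina — no chain reaches any other.
That is 8.

8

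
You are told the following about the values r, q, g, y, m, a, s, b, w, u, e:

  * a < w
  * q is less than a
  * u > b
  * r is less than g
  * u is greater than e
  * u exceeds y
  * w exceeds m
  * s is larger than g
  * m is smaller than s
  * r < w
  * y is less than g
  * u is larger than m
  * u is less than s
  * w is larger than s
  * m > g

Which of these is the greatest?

r is not greatest since r < w; q is not greatest since q < a; y is not greatest since y < g; b is not greatest since b < u; e is not greatest since e < u; a is not greatest since a < w; g is not greatest since g < m; m is not greatest since m < w; u is not greatest since u < s; s is not greatest since s < w.
Only w has nothing above it, so w is the greatest.

w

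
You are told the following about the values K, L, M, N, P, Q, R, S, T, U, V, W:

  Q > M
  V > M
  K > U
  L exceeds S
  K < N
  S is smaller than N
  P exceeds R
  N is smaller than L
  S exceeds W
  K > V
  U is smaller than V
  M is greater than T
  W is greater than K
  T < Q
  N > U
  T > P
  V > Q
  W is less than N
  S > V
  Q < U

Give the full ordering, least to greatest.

R < P < T < M < Q < U < V < K < W < S < N < L

Nothing is placed below R, so it is least; from there R < P; P < T; T < M; M < Q; Q < U; U < V; V < K; K < W; W < S; S < N; N < L, each given directly.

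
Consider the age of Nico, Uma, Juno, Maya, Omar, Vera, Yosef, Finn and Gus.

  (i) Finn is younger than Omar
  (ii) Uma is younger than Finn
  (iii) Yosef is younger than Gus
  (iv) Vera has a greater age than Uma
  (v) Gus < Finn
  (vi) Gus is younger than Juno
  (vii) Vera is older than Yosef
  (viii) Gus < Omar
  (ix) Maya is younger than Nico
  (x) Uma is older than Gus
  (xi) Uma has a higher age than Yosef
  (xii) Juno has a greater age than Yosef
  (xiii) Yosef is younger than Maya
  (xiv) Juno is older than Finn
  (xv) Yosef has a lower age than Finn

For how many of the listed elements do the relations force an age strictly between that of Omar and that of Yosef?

3

The relations place Yosef below Omar. An element lies strictly between them when it is forced above Yosef and also forced below Omar.
Above Yosef: {Gus, Maya, Uma, Finn, Nico, Juno, Vera}. Below Omar: {Gus, Uma, Finn}.
Intersection: {Gus, Uma, Finn} — 3.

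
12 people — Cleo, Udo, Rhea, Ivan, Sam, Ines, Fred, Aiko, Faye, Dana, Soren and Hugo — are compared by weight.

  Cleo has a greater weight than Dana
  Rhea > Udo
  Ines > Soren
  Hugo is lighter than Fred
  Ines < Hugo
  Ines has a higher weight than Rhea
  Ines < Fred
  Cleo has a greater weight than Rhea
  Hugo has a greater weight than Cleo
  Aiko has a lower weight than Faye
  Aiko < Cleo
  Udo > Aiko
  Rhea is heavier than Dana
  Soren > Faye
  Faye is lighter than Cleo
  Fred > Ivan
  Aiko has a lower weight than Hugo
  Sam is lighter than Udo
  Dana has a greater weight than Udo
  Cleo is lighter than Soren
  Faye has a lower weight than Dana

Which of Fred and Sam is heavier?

Fred

Sam < Udo and Udo < Dana give Sam < Dana.
With Dana < Rhea: Sam < Udo < Dana < Rhea.
With Rhea < Cleo: Sam < Udo < Dana < Rhea < Cleo.
Then Cleo < Soren extends the chain to Soren.
Then Soren < Ines extends the chain to Ines.
With Ines < Hugo: Sam < Udo < Dana < Rhea < Cleo < Soren < Ines < Hugo.
Then Hugo < Fred extends the chain to Fred.
So Sam < Fred; Fred is the heavier of the two.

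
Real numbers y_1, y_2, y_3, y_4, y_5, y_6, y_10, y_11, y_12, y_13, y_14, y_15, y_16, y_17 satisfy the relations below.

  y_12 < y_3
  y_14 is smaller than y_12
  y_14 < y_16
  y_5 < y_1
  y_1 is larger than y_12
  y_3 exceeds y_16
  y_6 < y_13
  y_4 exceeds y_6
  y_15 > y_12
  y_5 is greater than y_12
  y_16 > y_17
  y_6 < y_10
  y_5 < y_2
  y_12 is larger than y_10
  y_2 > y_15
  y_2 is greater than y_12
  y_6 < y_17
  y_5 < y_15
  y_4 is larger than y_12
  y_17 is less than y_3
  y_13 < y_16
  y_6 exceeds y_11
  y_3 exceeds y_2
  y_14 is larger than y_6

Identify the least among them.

y_11

Chaining upward from y_11: directly above it, y_6; then y_10, y_13, y_14, y_17, y_4; then y_12, y_16, y_3; then y_5, y_15, y_1, y_2.
That covers every other element, and nothing is given below y_11, so y_11 is the least.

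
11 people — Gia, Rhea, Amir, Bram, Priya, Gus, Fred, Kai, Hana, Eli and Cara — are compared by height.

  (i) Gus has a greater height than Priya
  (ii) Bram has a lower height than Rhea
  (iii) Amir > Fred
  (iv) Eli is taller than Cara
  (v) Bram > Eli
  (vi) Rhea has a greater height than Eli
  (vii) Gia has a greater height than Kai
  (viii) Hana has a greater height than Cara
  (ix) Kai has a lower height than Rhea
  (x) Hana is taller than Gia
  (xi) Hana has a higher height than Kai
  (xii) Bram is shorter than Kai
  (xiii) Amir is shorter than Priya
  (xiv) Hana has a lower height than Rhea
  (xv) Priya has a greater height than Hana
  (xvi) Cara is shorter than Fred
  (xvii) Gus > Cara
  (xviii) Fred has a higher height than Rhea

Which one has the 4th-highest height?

Piecing the relations together gives one ordering: Cara < Eli < Bram < Kai < Gia < Hana < Rhea < Fred < Amir < Priya < Gus.
The 4th largest is Fred.

Fred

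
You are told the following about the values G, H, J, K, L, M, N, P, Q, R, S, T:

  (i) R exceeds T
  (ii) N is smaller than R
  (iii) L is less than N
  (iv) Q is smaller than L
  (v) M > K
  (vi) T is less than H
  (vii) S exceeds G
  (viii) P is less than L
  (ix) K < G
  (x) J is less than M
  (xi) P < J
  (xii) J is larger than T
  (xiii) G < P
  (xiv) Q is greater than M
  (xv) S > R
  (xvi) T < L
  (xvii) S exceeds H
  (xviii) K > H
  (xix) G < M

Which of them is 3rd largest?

N

The consecutive relations fix a unique order: T < H < K < G < P < J < M < Q < L < N < R < S.
The 3rd largest is N.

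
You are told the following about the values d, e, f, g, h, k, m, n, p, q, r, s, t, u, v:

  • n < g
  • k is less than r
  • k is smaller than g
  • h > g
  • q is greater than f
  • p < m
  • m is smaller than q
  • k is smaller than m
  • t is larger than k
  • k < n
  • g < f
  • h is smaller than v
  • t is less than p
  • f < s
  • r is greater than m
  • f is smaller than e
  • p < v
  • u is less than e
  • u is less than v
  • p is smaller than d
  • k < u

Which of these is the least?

k

Chaining upward from k: directly above it, n, g, t, m, r, u; then f, p, h, e, q, v; then d, s.
That covers every other element, and nothing is given below k, so k is the least.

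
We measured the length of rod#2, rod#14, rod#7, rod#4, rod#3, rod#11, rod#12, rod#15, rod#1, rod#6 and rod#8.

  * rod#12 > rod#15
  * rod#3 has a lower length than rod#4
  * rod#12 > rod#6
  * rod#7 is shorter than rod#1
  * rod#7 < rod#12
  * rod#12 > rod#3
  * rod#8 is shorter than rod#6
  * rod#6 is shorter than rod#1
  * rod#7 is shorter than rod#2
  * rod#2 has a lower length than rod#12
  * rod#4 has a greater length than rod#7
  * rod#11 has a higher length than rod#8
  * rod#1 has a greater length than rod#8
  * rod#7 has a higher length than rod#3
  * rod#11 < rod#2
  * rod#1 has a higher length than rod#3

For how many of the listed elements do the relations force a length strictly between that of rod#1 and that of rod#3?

1

The relations place rod#3 below rod#1. An element lies strictly between them when it is forced above rod#3 and also forced below rod#1.
Above rod#3: {rod#7, rod#4, rod#2, rod#12}. Below rod#1: {rod#7, rod#8, rod#6}.
Intersection: {rod#7} — 1.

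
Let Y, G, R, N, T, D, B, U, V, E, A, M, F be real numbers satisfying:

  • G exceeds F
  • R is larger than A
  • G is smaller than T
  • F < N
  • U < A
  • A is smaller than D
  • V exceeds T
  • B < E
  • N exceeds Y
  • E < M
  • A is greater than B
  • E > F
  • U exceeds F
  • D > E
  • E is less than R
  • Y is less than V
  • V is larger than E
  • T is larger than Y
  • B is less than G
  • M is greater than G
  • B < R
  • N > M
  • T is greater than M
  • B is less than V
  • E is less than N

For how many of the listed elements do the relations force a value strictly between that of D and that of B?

2

Chaining upward from B reaches: G, E, M, A, N, R, T, V.
Chaining downward from D reaches: F, E, U, A.
Strictly between B and D are those in both lists: E, A — 2 elements.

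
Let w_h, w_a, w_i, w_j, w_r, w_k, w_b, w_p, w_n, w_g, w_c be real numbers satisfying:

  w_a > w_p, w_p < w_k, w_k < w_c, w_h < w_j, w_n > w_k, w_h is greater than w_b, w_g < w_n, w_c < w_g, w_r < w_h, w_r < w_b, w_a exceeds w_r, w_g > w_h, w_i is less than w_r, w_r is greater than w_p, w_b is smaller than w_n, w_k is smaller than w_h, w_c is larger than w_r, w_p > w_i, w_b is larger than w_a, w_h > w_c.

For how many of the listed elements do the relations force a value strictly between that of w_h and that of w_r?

3

The relations place w_r below w_h. An element lies strictly between them when it is forced above w_r and also forced below w_h.
Above w_r: {w_a, w_c, w_b, w_j, w_g, w_n}. Below w_h: {w_i, w_p, w_a, w_k, w_c, w_b}.
Intersection: {w_a, w_c, w_b} — 3.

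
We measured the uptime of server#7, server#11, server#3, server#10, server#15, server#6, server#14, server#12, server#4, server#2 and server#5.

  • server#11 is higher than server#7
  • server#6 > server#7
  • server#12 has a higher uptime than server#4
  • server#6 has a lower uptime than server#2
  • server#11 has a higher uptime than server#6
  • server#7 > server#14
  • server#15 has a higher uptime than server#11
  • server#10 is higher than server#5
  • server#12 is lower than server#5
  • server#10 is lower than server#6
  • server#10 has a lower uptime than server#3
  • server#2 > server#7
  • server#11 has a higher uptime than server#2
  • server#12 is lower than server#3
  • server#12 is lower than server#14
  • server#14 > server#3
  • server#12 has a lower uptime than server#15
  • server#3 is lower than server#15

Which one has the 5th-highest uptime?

server#7

Chaining the given pairs: server#4 < server#12 < server#5 < server#10 < server#3 < server#14 < server#7 < server#6 < server#2 < server#11 < server#15.
The 5th largest is server#7.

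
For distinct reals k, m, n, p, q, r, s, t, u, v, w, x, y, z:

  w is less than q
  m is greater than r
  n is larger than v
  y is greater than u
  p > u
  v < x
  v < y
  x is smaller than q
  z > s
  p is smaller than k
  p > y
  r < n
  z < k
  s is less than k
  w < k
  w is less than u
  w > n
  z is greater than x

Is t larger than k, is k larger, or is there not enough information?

Following every chain through t: nothing is chained to t.
k is not reached, and no chain runs the other way from k to t.
So the given relations leave the order of t and k undetermined.

undetermined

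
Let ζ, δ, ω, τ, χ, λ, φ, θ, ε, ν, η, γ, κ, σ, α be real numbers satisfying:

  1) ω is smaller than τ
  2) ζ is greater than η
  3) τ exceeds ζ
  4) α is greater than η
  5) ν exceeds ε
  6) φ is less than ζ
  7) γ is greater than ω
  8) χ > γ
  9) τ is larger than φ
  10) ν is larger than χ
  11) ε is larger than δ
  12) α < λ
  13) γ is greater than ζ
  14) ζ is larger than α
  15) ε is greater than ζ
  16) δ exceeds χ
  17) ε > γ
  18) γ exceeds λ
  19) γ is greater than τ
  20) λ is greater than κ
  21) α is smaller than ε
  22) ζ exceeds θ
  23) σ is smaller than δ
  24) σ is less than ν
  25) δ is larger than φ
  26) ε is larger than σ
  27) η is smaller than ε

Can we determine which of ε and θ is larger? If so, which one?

ε

θ < ζ and ζ < τ give θ < τ.
With τ < γ: θ < ζ < τ < γ.
Then γ < χ extends the chain to χ.
Then χ < δ extends the chain to δ.
Then δ < ε extends the chain to ε.
So ε is larger.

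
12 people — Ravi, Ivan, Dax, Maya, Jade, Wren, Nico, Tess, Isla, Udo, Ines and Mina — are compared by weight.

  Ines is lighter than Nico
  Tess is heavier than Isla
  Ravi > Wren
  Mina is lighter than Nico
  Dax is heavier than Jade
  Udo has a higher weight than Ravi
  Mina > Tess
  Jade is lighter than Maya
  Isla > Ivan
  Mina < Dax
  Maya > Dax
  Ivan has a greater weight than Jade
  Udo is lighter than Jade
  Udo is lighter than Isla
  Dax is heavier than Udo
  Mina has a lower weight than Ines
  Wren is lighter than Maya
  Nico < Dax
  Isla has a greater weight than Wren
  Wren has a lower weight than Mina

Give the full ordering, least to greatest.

Wren < Ravi < Udo < Jade < Ivan < Isla < Tess < Mina < Ines < Nico < Dax < Maya

Nothing is placed below Wren, so it is least; from there Wren < Ravi; Ravi < Udo; Udo < Jade; Jade < Ivan; Ivan < Isla; Isla < Tess; Tess < Mina; Mina < Ines; Ines < Nico; Nico < Dax; Dax < Maya, each given directly.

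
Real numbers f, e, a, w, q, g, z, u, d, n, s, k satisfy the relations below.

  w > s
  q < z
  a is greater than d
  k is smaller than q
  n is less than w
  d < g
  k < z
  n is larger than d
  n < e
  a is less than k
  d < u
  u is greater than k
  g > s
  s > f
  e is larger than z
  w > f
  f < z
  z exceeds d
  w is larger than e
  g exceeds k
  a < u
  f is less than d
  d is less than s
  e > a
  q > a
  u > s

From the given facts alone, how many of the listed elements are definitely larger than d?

The elements the relations force above d are s, a, n, k, q, g, z, e, u, w — no chain reaches any other.
That is 10.

10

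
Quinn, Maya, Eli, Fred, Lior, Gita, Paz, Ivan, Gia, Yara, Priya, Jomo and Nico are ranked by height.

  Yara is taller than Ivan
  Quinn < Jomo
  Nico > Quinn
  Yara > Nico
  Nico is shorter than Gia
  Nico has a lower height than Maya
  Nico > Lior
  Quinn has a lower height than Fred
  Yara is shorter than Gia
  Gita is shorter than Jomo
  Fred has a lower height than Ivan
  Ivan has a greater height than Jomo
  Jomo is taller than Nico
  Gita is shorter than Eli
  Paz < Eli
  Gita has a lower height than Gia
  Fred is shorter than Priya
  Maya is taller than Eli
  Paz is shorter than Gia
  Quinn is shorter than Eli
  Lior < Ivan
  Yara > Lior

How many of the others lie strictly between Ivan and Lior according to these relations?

Chaining upward from Lior reaches: Nico, Jomo, Yara, Maya, Gia.
Chaining downward from Ivan reaches: Quinn, Fred, Gita, Nico, Jomo.
Strictly between Lior and Ivan are those in both lists: Nico, Jomo — 2 elements.

2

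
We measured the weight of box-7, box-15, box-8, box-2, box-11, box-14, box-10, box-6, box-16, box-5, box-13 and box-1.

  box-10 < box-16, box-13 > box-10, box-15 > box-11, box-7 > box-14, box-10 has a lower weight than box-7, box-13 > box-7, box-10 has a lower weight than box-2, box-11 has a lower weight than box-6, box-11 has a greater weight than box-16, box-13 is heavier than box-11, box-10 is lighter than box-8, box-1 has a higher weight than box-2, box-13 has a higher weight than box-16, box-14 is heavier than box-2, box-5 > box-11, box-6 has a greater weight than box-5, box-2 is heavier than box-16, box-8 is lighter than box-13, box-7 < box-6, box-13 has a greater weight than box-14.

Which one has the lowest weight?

box-10

box-16 is not least since box-10 < box-16; box-2 is not least since box-10 < box-2; box-11 is not least since box-16 < box-11; box-5 is not least since box-11 < box-5; box-14 is not least since box-2 < box-14; box-8 is not least since box-10 < box-8; box-7 is not least since box-14 < box-7; box-1 is not least since box-2 < box-1; box-15 is not least since box-11 < box-15; box-13 is not least since box-11 < box-13; box-6 is not least since box-5 < box-6.
Only box-10 has nothing below it, so box-10 is the lowest weight.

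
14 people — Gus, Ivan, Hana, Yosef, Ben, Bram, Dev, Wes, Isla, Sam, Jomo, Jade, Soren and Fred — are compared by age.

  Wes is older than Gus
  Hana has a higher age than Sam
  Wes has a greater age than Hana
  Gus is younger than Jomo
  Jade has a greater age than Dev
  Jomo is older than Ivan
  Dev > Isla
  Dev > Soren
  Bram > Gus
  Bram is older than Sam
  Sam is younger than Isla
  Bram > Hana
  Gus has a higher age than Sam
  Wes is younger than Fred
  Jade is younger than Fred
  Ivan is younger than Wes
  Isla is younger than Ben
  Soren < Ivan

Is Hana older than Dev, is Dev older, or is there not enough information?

Following every chain through Hana: above Hana we get Bram, Wes, Fred; below Hana we get Sam.
Dev is not reached, and no chain runs the other way from Dev to Hana.
So the given relations leave the order of Hana and Dev undetermined.

undetermined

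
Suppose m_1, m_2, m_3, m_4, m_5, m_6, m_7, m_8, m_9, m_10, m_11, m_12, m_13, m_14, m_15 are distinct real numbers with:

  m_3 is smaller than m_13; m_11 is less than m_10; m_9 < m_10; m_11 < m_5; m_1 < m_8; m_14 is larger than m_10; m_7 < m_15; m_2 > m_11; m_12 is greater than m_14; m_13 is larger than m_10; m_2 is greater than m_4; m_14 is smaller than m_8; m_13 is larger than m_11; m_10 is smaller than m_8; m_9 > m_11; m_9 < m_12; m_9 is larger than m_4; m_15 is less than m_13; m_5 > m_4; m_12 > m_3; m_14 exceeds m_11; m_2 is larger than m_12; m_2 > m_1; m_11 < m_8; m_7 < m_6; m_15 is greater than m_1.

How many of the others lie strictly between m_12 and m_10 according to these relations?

The relations place m_10 below m_12. An element lies strictly between them when it is forced above m_10 and also forced below m_12.
Above m_10: {m_14, m_2, m_13, m_8}. Below m_12: {m_11, m_4, m_9, m_3, m_14}.
Intersection: {m_14} — 1.

1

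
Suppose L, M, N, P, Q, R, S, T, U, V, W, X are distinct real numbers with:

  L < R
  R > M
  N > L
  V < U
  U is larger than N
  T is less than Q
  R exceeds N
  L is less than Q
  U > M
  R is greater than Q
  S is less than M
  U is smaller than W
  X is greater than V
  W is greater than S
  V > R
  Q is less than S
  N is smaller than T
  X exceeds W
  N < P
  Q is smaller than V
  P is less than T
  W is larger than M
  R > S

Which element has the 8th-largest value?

Q

Chaining the given pairs: L < N < P < T < Q < S < M < R < V < U < W < X.
Counting 8 from the largest end gives Q.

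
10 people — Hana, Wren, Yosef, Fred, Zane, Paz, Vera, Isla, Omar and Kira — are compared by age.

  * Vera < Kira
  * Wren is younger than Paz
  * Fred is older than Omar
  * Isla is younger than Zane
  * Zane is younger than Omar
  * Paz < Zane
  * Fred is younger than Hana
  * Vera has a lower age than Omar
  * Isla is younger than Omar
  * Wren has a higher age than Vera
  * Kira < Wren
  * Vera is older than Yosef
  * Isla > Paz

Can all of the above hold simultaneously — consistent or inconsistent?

The single ordering Yosef < Vera < Kira < Wren < Paz < Isla < Zane < Omar < Fred < Hana satisfies every listed relation, so no contradiction arises.

consistent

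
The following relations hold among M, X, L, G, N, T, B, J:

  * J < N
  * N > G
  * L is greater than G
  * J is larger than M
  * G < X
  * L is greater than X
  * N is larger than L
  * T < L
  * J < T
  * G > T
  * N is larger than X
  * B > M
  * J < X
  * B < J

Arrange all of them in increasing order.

Nothing is placed below M, so it is least; from there M < B; B < J; J < T; T < G; G < X; X < L; L < N, each given directly.

M < B < J < T < G < X < L < N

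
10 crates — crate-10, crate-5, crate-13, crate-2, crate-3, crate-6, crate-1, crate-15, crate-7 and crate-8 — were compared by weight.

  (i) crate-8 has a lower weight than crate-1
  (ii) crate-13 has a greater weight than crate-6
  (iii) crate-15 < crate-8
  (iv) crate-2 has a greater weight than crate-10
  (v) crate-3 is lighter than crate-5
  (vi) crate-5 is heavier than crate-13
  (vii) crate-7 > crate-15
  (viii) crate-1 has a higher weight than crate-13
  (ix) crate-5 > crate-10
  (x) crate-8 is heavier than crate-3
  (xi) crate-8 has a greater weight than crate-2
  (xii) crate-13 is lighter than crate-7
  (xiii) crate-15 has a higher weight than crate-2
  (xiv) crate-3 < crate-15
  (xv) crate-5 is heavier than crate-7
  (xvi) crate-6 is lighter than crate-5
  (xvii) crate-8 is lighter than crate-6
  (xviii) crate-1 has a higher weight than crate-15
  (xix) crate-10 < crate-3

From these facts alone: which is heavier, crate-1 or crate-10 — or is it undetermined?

crate-10 < crate-2 and crate-2 < crate-15 give crate-10 < crate-15.
Then crate-15 < crate-8 extends the chain to crate-8.
Then crate-8 < crate-6 extends the chain to crate-6.
With crate-6 < crate-13: crate-10 < crate-2 < crate-15 < crate-8 < crate-6 < crate-13.
Then crate-13 < crate-1 extends the chain to crate-1.
So crate-1 is heavier.

crate-1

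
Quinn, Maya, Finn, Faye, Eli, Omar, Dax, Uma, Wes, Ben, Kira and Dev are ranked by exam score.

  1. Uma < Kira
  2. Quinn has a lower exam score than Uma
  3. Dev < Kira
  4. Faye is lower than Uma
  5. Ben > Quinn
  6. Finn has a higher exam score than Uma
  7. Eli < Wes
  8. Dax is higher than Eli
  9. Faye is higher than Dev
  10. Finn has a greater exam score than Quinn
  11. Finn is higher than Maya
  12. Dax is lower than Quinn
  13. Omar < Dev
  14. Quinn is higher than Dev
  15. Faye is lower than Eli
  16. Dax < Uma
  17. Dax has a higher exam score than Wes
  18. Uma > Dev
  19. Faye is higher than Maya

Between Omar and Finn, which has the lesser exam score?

Omar < Dev and Dev < Faye give Omar < Faye.
With Faye < Eli: Omar < Dev < Faye < Eli.
Then Eli < Wes extends the chain to Wes.
Then Wes < Dax extends the chain to Dax.
Then Dax < Quinn extends the chain to Quinn.
Then Quinn < Finn extends the chain to Finn.
So Omar < Finn; Omar is the lower of the two.

Omar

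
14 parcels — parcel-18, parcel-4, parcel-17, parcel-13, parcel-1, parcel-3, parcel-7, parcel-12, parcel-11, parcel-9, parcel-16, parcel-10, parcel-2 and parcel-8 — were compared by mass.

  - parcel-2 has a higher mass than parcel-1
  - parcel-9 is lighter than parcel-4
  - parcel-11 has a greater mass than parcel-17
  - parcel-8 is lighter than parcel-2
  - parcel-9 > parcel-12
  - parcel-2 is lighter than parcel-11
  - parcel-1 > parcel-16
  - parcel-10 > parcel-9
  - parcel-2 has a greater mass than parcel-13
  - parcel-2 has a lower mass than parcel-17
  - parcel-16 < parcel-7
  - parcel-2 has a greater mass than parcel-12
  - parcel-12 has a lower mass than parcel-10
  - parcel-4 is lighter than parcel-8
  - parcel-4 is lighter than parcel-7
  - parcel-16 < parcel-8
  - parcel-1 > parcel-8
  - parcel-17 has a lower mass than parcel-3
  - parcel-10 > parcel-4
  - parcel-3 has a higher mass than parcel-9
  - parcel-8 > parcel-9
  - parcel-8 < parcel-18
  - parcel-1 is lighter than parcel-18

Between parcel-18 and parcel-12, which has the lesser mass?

Chaining the given relations: parcel-12 < parcel-9 < parcel-4 < parcel-8 < parcel-1 < parcel-18.
So parcel-12 < parcel-18; parcel-12 is the lighter of the two.

parcel-12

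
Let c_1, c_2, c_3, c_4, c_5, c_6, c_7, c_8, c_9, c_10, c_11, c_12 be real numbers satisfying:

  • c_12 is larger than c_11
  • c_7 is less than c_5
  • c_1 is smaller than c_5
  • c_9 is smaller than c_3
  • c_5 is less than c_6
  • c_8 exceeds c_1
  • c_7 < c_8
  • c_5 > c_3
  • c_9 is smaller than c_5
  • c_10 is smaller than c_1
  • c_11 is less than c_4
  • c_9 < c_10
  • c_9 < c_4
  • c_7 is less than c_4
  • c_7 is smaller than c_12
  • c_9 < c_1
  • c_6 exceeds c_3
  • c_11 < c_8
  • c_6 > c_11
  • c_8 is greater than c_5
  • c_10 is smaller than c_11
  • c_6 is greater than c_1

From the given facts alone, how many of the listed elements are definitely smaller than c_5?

5

From c_5 the given relations immediately reach c_9, c_3, c_1, c_7.
From those, c_10 — 5 in total.
Nothing else is reachable below c_5; 5 in all.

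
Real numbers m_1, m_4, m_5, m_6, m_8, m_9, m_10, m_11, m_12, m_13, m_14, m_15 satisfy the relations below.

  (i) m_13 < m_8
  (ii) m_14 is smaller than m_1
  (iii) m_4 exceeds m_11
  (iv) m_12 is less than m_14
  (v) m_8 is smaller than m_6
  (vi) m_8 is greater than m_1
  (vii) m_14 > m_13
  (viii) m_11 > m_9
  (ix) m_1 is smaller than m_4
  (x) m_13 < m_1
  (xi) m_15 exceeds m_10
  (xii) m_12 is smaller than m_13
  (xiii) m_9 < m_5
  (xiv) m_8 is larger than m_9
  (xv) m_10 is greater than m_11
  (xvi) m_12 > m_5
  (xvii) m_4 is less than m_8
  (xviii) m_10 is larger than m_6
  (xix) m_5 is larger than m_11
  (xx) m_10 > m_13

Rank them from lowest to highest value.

m_9 < m_11 < m_5 < m_12 < m_13 < m_14 < m_1 < m_4 < m_8 < m_6 < m_10 < m_15

Each adjacent pair is fixed by a given relation: m_9 < m_11; m_11 < m_5; m_5 < m_12; m_12 < m_13; m_13 < m_14; m_14 < m_1; m_1 < m_4; m_4 < m_8; m_8 < m_6; m_6 < m_10; m_10 < m_15. Chaining them end to end gives the full order.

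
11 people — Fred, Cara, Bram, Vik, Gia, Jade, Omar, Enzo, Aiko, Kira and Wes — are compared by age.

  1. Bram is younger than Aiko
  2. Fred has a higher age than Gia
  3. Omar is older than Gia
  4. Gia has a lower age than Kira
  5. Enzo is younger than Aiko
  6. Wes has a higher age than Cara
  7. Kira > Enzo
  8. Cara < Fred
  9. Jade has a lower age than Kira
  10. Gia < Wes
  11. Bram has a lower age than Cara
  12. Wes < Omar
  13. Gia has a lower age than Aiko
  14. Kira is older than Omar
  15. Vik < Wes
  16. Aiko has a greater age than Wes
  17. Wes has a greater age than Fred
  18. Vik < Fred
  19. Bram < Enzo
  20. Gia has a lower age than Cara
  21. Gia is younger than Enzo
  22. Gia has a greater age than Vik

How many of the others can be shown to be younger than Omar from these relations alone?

6

From Omar the given relations immediately reach Gia, Wes.
From those, Vik, Cara, Fred — 5 in total.
From those, Bram — 6 in total.
No other element is forced below Omar by the given relations, so the count is 6.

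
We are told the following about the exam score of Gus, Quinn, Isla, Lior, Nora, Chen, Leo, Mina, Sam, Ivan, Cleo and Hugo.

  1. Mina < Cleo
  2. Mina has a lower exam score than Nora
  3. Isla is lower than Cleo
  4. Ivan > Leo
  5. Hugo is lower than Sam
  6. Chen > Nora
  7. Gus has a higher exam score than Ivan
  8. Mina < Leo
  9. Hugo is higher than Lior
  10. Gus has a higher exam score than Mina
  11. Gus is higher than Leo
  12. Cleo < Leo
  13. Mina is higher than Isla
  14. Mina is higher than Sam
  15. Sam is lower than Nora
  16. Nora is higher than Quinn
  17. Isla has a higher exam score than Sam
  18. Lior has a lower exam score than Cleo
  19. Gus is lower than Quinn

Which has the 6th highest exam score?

Leo

Chaining the given pairs: Lior < Hugo < Sam < Isla < Mina < Cleo < Leo < Ivan < Gus < Quinn < Nora < Chen.
Counting 6 from the largest end gives Leo.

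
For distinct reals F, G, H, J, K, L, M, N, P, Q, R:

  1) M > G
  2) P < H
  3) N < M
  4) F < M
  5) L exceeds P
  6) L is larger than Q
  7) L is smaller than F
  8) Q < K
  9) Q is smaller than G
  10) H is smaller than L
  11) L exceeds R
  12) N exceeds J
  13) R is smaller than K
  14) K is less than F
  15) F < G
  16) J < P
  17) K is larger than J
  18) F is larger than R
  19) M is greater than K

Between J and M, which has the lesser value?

J < P and P < H give J < H.
Then H < L extends the chain to L.
With L < F: J < P < H < L < F.
With F < G: J < P < H < L < F < G.
With G < M: J < P < H < L < F < G < M.
So J < M; J is the smaller of the two.

J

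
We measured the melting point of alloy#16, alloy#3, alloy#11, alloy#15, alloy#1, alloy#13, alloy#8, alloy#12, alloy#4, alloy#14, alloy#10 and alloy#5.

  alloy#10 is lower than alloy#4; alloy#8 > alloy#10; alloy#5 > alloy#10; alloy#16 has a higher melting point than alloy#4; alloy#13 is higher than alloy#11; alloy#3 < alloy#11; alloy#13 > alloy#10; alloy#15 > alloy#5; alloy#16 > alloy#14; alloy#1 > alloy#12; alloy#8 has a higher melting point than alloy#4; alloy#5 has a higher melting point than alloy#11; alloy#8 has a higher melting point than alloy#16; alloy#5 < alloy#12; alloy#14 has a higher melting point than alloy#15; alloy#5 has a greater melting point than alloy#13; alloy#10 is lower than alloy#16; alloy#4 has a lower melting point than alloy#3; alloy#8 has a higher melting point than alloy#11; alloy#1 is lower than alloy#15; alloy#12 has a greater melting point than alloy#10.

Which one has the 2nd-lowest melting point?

Piecing the relations together gives one ordering: alloy#10 < alloy#4 < alloy#3 < alloy#11 < alloy#13 < alloy#5 < alloy#12 < alloy#1 < alloy#15 < alloy#14 < alloy#16 < alloy#8.
Counting 2 from the smallest end gives alloy#4.

alloy#4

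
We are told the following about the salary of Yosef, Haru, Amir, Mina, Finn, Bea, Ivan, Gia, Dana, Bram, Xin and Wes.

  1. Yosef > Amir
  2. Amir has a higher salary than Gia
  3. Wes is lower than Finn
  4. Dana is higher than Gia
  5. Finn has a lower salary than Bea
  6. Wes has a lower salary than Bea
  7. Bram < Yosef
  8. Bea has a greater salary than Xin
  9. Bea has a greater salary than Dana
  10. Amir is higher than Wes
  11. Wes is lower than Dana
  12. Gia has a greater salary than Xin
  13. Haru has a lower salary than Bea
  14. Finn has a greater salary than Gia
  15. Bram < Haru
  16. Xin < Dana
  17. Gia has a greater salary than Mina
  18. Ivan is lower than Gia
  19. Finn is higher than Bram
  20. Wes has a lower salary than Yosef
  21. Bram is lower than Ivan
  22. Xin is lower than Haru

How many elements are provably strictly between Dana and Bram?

Chaining upward from Bram reaches: Ivan, Gia, Haru, Finn, Amir, Yosef, Bea.
Chaining downward from Dana reaches: Xin, Wes, Mina, Ivan, Gia.
Strictly between Bram and Dana are those in both lists: Ivan, Gia — 2 elements.

2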